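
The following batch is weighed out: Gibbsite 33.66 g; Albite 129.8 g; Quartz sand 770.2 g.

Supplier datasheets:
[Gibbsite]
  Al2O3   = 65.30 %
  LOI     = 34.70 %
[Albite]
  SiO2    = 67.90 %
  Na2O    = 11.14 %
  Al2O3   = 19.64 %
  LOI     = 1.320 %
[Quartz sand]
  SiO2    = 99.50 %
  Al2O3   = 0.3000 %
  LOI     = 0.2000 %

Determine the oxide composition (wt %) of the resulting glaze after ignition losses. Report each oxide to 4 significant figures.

Glass mass = 918.7 g (batch 933.7 − LOI 14.93).
Composition: SiO2 93.01%, Na2O 1.574%, Al2O3 5.419%

The intermediate values are displayed rounded off to 4 significant figures at each printed step — the whole derivation holds exact precision through every step — every reported value takes exactly one rounding; all derived quantities (net glass mass, LOI, yield, totals, the three compositions) are rebuilt in exact precision starting from the weights on 918.7 g of glass, as written in problem or answer.
Oxide masses out of the charge:
  SiO2: 129.8·0.6790 + 770.2·0.9950 = 854.5 g
  Na2O: 129.8·0.1114 = 14.46 g
  Al2O3: 33.66·0.6530 + 129.8·0.1964 + 770.2·0.003000 = 49.78 g
LOI: 33.66·0.3470 + 129.8·0.01320 + 770.2·0.002000 = 14.93 g
The glass mass, total less LOI, = 933.7 − 14.93 = 918.7 g (= the summed oxide contributions)
percent share: oxide ÷ glass, ×100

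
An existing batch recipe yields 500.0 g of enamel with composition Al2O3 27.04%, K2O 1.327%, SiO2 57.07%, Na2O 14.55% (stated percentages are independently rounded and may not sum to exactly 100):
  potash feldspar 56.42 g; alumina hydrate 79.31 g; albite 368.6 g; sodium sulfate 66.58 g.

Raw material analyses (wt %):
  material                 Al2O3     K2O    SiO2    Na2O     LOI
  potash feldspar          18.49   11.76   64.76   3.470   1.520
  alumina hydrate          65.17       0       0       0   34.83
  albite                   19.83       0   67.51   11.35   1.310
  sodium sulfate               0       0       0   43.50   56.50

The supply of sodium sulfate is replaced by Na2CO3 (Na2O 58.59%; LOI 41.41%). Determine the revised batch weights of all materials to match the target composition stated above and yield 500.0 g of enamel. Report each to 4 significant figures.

Revised batch per 500.0 g enamel:
  potash feldspar: 56.42 g
  alumina hydrate: 79.31 g
  albite: 368.6 g
  Na2CO3: 49.43 g
Total batch = 553.8 g; LOI loss = 53.78 g

The intermediate values are shown, rounded to four significant digits, between the steps; the whole derivation carries full precision end to end — each reported result receives exactly one rounding. The derived quantities, including ignition loss, four oxide percentages, glass mass, the yield, the totals, are recomputed from the batch weights at 500.0 g of glass at full float precision exactly as shown in the problem or answer text.
Target oxide masses per 500.0 g enamel:
  Al2O3: 27.04% × 500.0 = 135.2 g
  K2O: 1.327% × 500.0 = 6.635 g
  SiO2: 57.07% × 500.0 = 285.4 g
  Na2O: 14.55% × 500.0 = 72.75 g
Checking each oxide sum using the reported weights, on the stated basis (summed amounts equal target values up to rounding of the answer):
  Al2O3: 56.42·0.1849 + 79.31·0.6517 + 368.6·0.1983 = 135.2 g (target 135.2 g)
  K2O: 56.42·0.1176 = 6.635 g (target 6.635 g)
  SiO2: 56.42·0.6476 + 368.6·0.6751 = 285.4 g (target 285.4 g)
  Na2O: 56.42·0.03470 + 368.6·0.1135 + 49.43·0.5859 = 72.75 g (target 72.75 g)
Auditing the glass mass value: whole batch net of LOI = 500.0 g (the Σ of target masses is 499.9 g; the stated basis being 500.0 g — gaps are rounding artifacts).
Adding the batch up: Σ batch = 553.8 g; LOI loss = Σ batch·LOI = 53.78 g; yield: glass divided by total = 90.29%.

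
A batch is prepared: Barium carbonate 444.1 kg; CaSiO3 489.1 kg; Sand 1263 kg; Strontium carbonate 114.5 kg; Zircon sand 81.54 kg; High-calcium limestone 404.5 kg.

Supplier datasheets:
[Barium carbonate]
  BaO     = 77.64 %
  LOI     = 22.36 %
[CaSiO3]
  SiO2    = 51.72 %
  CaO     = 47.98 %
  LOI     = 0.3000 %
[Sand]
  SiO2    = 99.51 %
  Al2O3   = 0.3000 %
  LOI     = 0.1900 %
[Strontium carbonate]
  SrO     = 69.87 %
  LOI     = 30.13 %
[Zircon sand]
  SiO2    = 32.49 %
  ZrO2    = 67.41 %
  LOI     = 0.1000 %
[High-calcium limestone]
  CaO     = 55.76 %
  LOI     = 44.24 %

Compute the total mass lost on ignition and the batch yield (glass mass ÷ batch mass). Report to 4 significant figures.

LOI loss = 316.7 kg; glass = 2480 kg; yield = 88.68%

The working math holds full precision at all times; working values are shown rounded to four significant figures — every reported result is rounded exactly once — derived quantities, which include six oxide percentages, net glass mass, LOI, totals, yield, are rebuilt in full float precision, exactly as shown in problem or answer, from the weighed amounts on 2480 kg of glass.
Material-by-material LOI:
  Barium carbonate: 444.1 × 0.2236 = 99.30 kg
  CaSiO3: 489.1 × 0.003000 = 1.467 kg
  Sand: 1263 × 0.001900 = 2.400 kg
  Strontium carbonate: 114.5 × 0.3013 = 34.50 kg
  Zircon sand: 81.54 × 0.001000 = 0.08154 kg
  High-calcium limestone: 404.5 × 0.4424 = 179.0 kg
Total LOI = 316.7 kg
Glass = batch − LOI = 2797 − 316.7 = 2480 kg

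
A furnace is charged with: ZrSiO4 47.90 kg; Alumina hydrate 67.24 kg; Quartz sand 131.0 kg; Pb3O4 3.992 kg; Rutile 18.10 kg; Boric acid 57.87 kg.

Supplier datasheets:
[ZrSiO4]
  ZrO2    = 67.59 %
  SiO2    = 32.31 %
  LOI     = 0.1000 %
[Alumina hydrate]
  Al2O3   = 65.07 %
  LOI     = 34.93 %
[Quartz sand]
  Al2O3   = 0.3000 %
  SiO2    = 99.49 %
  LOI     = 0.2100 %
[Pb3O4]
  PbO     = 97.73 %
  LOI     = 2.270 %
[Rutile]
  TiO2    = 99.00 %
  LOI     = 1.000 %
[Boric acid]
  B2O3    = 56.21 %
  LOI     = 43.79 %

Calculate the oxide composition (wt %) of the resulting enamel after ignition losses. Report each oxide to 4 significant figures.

Glass mass = 276.7 kg (batch 326.1 − LOI 49.42).
Composition: Al2O3 15.96%, ZrO2 11.70%, PbO 1.410%, TiO2 6.476%, B2O3 11.76%, SiO2 52.70%

Every computation runs at exact precision all the way through — rounding to four significant digits governs every intermediate as displayed. A single rounding yields every reported value; the derived quantities are computed starting from the weights for 276.7 kg of glass in full precision (totals, six oxide percentages, glass mass, yield, ignition loss), exactly as shown in problem or answer.
Per-oxide mass from batch:
  Al2O3: 67.24·0.6507 + 131.0·0.003000 = 44.15 kg
  ZrO2: 47.90·0.6759 = 32.38 kg
  PbO: 3.992·0.9773 = 3.901 kg
  TiO2: 18.10·0.9900 = 17.92 kg
  B2O3: 57.87·0.5621 = 32.53 kg
  SiO2: 47.90·0.3231 + 131.0·0.9949 = 145.8 kg
LOI: 47.90·0.001000 + 67.24·0.3493 + 131.0·0.002100 + 3.992·0.02270 + 18.10·0.01000 + 57.87·0.4379 = 49.42 kg
Glass = total batch minus LOI = 326.1 − 49.42 = 276.7 kg (consistent with Σ oxide mass)
percent by weight: oxide/glass ×100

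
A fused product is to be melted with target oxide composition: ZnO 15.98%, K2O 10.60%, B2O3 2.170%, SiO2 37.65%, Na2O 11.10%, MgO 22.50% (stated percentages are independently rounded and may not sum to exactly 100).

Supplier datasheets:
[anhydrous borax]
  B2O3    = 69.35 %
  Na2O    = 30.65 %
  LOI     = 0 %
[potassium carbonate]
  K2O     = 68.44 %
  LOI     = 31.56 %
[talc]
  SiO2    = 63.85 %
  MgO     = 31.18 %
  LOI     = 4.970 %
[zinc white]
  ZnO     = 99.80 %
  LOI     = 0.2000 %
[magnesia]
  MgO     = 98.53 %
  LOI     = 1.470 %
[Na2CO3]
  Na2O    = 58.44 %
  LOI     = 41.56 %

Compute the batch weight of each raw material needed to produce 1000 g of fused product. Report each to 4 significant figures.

Batch per 1000 g fused product:
  anhydrous borax: 31.29 g
  potassium carbonate: 154.9 g
  talc: 589.7 g
  zinc white: 160.1 g
  magnesia: 41.76 g
  Na2CO3: 173.5 g
Total batch = 1151 g; LOI loss = 151.2 g; yield = 86.86%

Each numeric step maintains exact precision in every operation — values along the way appear (rounded to 4 significant figures) in the working. Exactly one rounding lands on every reported value — all derived quantities, which include six oxide percentages, the totals, LOI, the yield, glass mass, are re-derived in full float precision, precisely as stated by the problem or the answer, from the batch weights per 1000 g of glass.
Oxide-by-oxide targets in 1000 g fused product:
  ZnO: 15.98% × 1000 = 159.8 g
  K2O: 10.60% × 1000 = 106.0 g
  B2O3: 2.170% × 1000 = 21.70 g
  SiO2: 37.65% × 1000 = 376.5 g
  Na2O: 11.10% × 1000 = 111.0 g
  MgO: 22.50% × 1000 = 225.0 g
Sums-versus-targets review applying the batch weights above, on the stated basis (every target is met by its sum inside rounding margins):
  ZnO: 160.1·0.9980 = 159.8 g (target 159.8 g)
  K2O: 154.9·0.6844 = 106.0 g (target 106.0 g)
  B2O3: 31.29·0.6935 = 21.70 g (target 21.70 g)
  SiO2: 589.7·0.6385 = 376.5 g (target 376.5 g)
  Na2O: 31.29·0.3065 + 173.5·0.5844 = 111.0 g (target 111.0 g)
  MgO: 589.7·0.3118 + 41.76·0.9853 = 225.0 g (target 225.0 g)
The glass-mass cross-check: whole batch net of LOI = 1000 g (per-oxide target masses sum to 1000 g; basis as stated: 1000 g — rounding explains the deltas).
Adding the batch up: Σ batch = 1151 g; loss to ignition Σ batch·LOI = 151.2 g; yield: glass divided by total = 86.86%.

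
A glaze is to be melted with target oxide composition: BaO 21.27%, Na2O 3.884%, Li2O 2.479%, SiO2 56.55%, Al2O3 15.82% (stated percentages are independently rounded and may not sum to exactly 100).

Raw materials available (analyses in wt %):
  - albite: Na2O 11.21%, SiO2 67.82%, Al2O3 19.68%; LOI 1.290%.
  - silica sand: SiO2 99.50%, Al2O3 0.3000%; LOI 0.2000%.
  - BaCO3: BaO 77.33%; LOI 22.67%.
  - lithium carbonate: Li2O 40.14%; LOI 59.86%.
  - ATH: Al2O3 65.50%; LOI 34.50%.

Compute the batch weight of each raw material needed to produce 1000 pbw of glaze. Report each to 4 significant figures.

Batch per 1000 pbw glaze:
  albite: 346.5 pbw
  silica sand: 332.2 pbw
  BaCO3: 275.1 pbw
  lithium carbonate: 61.76 pbw
  ATH: 135.9 pbw
Total batch = 1151 pbw; LOI loss = 151.4 pbw; yield = 86.86%

The intermediate values are shown rounded off to 4 significant digits across the worked steps — every computation runs at exact precision throughout. Every reported figure is rounded just once. All derived quantities are carried in full precision (net glass mass, the five compositions, the yield, the totals, ignition loss) from the weighed amounts per 1000 pbw of glass exactly as shown in the problem or the answer.
Oxide mass targets, per 1000 pbw glaze:
  BaO: 21.27% × 1000 = 212.7 pbw
  Na2O: 3.884% × 1000 = 38.84 pbw
  Li2O: 2.479% × 1000 = 24.79 pbw
  SiO2: 56.55% × 1000 = 565.5 pbw
  Al2O3: 15.82% × 1000 = 158.2 pbw
Verifying the oxide balance per the reported batch figures, for the quoted basis mass (sum by sum, the targets are met once rounding is allowed for):
  BaO: 275.1·0.7733 = 212.7 pbw (target 212.7 pbw)
  Na2O: 346.5·0.1121 = 38.84 pbw (target 38.84 pbw)
  Li2O: 61.76·0.4014 = 24.79 pbw (target 24.79 pbw)
  SiO2: 346.5·0.6782 + 332.2·0.9950 = 565.5 pbw (target 565.5 pbw)
  Al2O3: 346.5·0.1968 + 332.2·0.003000 + 135.9·0.6550 = 158.2 pbw (target 158.2 pbw)
Glass mass check: total batch − LOI = 1000 pbw (the Σ of target masses is 1000 pbw; against the stated basis, 1000 pbw — rounding explains the deltas).
Total batch = Σ batch = 1151 pbw; LOI loss = Σ batch·LOI = 151.4 pbw; glass ÷ batch gives a yield of 86.86%.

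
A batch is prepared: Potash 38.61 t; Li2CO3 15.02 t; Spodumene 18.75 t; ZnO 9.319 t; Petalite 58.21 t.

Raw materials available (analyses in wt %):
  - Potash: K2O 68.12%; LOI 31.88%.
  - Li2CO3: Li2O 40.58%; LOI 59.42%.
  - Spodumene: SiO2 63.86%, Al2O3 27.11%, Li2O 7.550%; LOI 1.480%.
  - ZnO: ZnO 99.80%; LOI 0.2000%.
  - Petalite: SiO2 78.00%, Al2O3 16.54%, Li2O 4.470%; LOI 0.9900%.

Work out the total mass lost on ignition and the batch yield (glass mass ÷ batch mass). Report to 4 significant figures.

Values along the way are printed rounded to 4 significant figures within the worked lines. Every computation keeps full float precision throughout — every reported number takes just one rounding. All derived quantities are recomputed in full precision (glass mass, the five compositions, yield, ignition loss, the totals) using the weight values for 117.8 t of glass, exactly as printed in the problem or answer text.
Per-material ignition loss:
  Potash: 38.61 × 0.3188 = 12.31 t
  Li2CO3: 15.02 × 0.5942 = 8.925 t
  Spodumene: 18.75 × 0.01480 = 0.2775 t
  ZnO: 9.319 × 0.002000 = 0.01864 t
  Petalite: 58.21 × 0.009900 = 0.5763 t
Total LOI = 22.11 t
Glass = batch − LOI = 139.9 − 22.11 = 117.8 t

LOI loss = 22.11 t; glass = 117.8 t; yield = 84.20%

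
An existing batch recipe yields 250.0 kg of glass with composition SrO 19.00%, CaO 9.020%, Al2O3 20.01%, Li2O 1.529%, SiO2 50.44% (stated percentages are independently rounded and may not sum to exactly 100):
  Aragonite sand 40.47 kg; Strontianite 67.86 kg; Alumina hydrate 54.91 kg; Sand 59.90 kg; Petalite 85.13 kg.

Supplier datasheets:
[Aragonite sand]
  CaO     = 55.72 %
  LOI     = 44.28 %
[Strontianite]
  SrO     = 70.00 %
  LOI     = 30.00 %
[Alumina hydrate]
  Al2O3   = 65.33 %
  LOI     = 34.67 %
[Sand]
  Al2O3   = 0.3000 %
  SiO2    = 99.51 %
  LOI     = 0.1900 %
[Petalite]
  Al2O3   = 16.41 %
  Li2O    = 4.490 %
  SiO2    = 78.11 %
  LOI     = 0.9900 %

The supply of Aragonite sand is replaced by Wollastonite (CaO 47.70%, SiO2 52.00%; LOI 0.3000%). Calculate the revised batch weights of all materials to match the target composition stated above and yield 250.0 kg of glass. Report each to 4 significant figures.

Revised batch per 250.0 kg glass:
  Wollastonite: 47.27 kg
  Strontianite: 67.86 kg
  Alumina hydrate: 55.03 kg
  Sand: 35.19 kg
  Petalite: 85.13 kg
Total batch = 290.5 kg; LOI loss = 40.49 kg

The working math runs at exact precision in all steps — mid-chain values are printed rounded off to 4 significant figures between the steps. Each reported result undergoes a single rounding — the derived quantities are computed from the batch weights on 250.0 kg of glass in full precision (glass mass, the totals, five oxide percentages, yield, ignition loss), as given in the problem or answer text.
Target oxide masses per 250.0 kg glass:
  SrO: 19.00% × 250.0 = 47.50 kg
  CaO: 9.020% × 250.0 = 22.55 kg
  Al2O3: 20.01% × 250.0 = 50.02 kg
  Li2O: 1.529% × 250.0 = 3.822 kg
  SiO2: 50.44% × 250.0 = 126.1 kg
Verifying the oxide balance per the reported batch figures, for the quoted basis mass (each sum matches its target mass net of answer rounding effects):
  SrO: 67.86·0.7000 = 47.50 kg (target 47.50 kg)
  CaO: 47.27·0.4770 = 22.55 kg (target 22.55 kg)
  Al2O3: 55.03·0.6533 + 35.19·0.003000 + 85.13·0.1641 = 50.03 kg (target 50.02 kg)
  Li2O: 85.13·0.04490 = 3.822 kg (target 3.822 kg)
  SiO2: 47.27·0.5200 + 35.19·0.9951 + 85.13·0.7811 = 126.1 kg (target 126.1 kg)
Glass-mass sanity pass: batch Σ − ignition loss = 250.0 kg (summing oxide targets gives 250.0 kg; with the basis standing at 250.0 kg — any gap is answer rounding).
Whole-batch sum: Σ batch = 290.5 kg; LOI loss = Σ batch·LOI = 40.49 kg; glass ÷ batch gives a yield of 86.06%.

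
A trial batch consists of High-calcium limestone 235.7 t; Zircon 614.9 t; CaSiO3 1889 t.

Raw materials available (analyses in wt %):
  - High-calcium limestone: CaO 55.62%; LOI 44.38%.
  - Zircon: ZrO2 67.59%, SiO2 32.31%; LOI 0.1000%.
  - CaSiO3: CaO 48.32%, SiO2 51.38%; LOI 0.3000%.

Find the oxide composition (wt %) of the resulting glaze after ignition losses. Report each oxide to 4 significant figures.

Glass mass = 2629 t (batch 2740 − LOI 110.9).
Composition: CaO 39.71%, ZrO2 15.81%, SiO2 44.48%

Full precision is kept from first step to last; values along the way are shown rounded to four significant figures at each printed step — every reported value is rounded only once — derived quantities are re-derived in full float precision (the yield, totals, ignition loss, glass mass, the three compositions) from the weighed amounts at 2629 t of glass as written in question or answer.
What the batch supplies per oxide:
  CaO: 235.7·0.5562 + 1889·0.4832 = 1044 t
  ZrO2: 614.9·0.6759 = 415.6 t
  SiO2: 614.9·0.3231 + 1889·0.5138 = 1169 t
LOI: 235.7·0.4438 + 614.9·0.001000 + 1889·0.003000 = 110.9 t
Glass = total batch minus LOI = 2740 − 110.9 = 2629 t (= Σ oxide masses)
wt % = 100 × oxide mass / glass mass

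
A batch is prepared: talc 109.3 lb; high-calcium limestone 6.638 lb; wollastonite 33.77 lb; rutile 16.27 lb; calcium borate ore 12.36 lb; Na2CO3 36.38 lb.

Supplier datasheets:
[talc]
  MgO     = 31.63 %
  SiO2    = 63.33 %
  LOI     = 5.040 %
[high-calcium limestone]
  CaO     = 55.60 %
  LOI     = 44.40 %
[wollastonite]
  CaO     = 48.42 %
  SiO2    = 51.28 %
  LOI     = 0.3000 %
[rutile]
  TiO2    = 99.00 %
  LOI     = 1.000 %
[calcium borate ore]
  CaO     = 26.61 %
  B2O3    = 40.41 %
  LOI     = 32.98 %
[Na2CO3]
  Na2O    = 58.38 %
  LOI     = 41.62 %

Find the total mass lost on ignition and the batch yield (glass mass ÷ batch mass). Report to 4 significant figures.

The intermediate values appear with 4-significant-figure rounding in the working. All internal work carries full precision in all steps — every reported number takes exactly one rounding. The derived quantities (net glass mass, yield, ignition loss, totals, six oxide percentages) are recomputed at exact precision from the batch weights at 186.8 lb of glass as set out in either problem or answer.
Loss on ignition, line by line:
  talc: 109.3 × 0.05040 = 5.509 lb
  high-calcium limestone: 6.638 × 0.4440 = 2.947 lb
  wollastonite: 33.77 × 0.003000 = 0.1013 lb
  rutile: 16.27 × 0.01000 = 0.1627 lb
  calcium borate ore: 12.36 × 0.3298 = 4.076 lb
  Na2CO3: 36.38 × 0.4162 = 15.14 lb
Total LOI = 27.94 lb
Glass = batch − LOI = 214.7 − 27.94 = 186.8 lb

LOI loss = 27.94 lb; glass = 186.8 lb; yield = 86.99%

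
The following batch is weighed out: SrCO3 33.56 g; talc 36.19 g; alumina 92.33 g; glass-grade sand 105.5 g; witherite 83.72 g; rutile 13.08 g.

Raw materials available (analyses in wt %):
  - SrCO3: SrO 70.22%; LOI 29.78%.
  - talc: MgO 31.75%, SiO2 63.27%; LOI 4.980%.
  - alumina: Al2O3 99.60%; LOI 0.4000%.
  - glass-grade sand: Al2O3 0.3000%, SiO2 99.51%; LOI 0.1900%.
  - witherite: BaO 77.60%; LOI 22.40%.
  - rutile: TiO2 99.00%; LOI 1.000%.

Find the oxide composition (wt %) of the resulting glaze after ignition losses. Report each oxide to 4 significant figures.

Glass mass = 333.1 g (batch 364.4 − LOI 31.25).
Composition: MgO 3.449%, TiO2 3.887%, SrO 7.074%, Al2O3 27.70%, SiO2 38.39%, BaO 19.50%

All internal work keeps full precision all the way through. In-progress results are printed, rounded to 4 significant digits, between the steps; each reported value sees exactly one rounding — derived quantities, which include the totals, glass mass, the yield, six oxide percentages, ignition loss, are recomputed in full float precision, as written in the problem or the answer, from the batch weights at 333.1 g of glass.
What the batch supplies per oxide:
  MgO: 36.19·0.3175 = 11.49 g
  TiO2: 13.08·0.9900 = 12.95 g
  SrO: 33.56·0.7022 = 23.57 g
  Al2O3: 92.33·0.9960 + 105.5·0.003000 = 92.28 g
  SiO2: 36.19·0.6327 + 105.5·0.9951 = 127.9 g
  BaO: 83.72·0.7760 = 64.97 g
LOI: 33.56·0.2978 + 36.19·0.04980 + 92.33·0.004000 + 105.5·0.001900 + 83.72·0.2240 + 13.08·0.01000 = 31.25 g
Resulting glass, batch − LOI: 364.4 − 31.25 = 333.1 g (matching Σ of the oxides)
oxide / glass × 100 gives the wt %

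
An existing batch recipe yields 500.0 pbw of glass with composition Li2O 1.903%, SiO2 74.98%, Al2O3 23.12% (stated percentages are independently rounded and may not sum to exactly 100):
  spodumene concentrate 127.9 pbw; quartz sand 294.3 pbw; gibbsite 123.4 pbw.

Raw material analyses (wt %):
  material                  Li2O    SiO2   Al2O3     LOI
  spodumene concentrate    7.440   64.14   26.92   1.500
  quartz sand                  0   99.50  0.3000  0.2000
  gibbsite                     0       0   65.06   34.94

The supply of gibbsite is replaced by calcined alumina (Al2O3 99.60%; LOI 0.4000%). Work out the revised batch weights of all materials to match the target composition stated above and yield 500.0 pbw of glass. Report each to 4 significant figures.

Revised batch per 500.0 pbw glass:
  spodumene concentrate: 127.9 pbw
  quartz sand: 294.3 pbw
  calcined alumina: 80.61 pbw
Total batch = 502.8 pbw; LOI loss = 2.830 pbw

Every computation holds exact precision throughout — the intermediate values are displayed (rounded to four significant figures) within the worked lines — each reported number includes exactly one rounding. The derived quantities (the yield, three oxide percentages, net glass mass, ignition loss, the totals) are carried from the batch weights at 500.0 pbw of glass at exact precision exactly as shown in either problem or answer.
Per-oxide target masses for 500.0 pbw glass:
  Li2O: 1.903% × 500.0 = 9.515 pbw
  SiO2: 74.98% × 500.0 = 374.9 pbw
  Al2O3: 23.12% × 500.0 = 115.6 pbw
Verifying the oxide balance on the weights just shown, for the quoted basis mass (each sum matches its target mass within answer rounding):
  Li2O: 127.9·0.07440 = 9.516 pbw (target 9.515 pbw)
  SiO2: 127.9·0.6414 + 294.3·0.9950 = 374.9 pbw (target 374.9 pbw)
  Al2O3: 127.9·0.2692 + 294.3·0.003000 + 80.61·0.9960 = 115.6 pbw (target 115.6 pbw)
Glass-mass closure: total charge less LOI = 500.0 pbw (summing oxide targets gives 500.0 pbw; against the stated basis, 500.0 pbw — a pure rounding effect).
Whole-batch sum: Σ batch = 502.8 pbw; LOI removed, Σ of batch·LOI: 2.830 pbw; yield, glass over the total, = 99.44%.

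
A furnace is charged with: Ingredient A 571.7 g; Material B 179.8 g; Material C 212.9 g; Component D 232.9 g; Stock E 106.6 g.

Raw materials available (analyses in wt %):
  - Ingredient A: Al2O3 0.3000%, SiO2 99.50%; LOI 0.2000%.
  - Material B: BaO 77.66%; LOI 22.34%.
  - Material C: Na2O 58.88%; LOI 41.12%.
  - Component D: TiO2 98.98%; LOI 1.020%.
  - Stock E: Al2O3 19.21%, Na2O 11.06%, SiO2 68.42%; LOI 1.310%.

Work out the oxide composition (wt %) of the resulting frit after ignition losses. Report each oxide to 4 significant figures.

Glass mass = 1171 g (batch 1304 − LOI 132.6).
Composition: Al2O3 1.895%, Na2O 11.71%, SiO2 54.79%, TiO2 19.68%, BaO 11.92%

In-progress results are shown (rounded to four significant figures) between the steps — every computation keeps full float precision at each step; every reported value sees exactly one rounding — the derived quantities, which include ignition loss, totals, the five compositions, glass mass, the yield, are re-derived in full precision, precisely as stated by the problem or the answer, from the weighed amounts per 1171 g of glass.
Oxide masses out of the charge:
  Al2O3: 571.7·0.003000 + 106.6·0.1921 = 22.19 g
  Na2O: 212.9·0.5888 + 106.6·0.1106 = 137.1 g
  SiO2: 571.7·0.9950 + 106.6·0.6842 = 641.8 g
  TiO2: 232.9·0.9898 = 230.5 g
  BaO: 179.8·0.7766 = 139.6 g
LOI: 571.7·0.002000 + 179.8·0.2234 + 212.9·0.4112 + 232.9·0.01020 + 106.6·0.01310 = 132.6 g
Resulting glass, batch − LOI: 1304 − 132.6 = 1171 g (matching Σ of the oxides)
each oxide over glass, ×100, is wt %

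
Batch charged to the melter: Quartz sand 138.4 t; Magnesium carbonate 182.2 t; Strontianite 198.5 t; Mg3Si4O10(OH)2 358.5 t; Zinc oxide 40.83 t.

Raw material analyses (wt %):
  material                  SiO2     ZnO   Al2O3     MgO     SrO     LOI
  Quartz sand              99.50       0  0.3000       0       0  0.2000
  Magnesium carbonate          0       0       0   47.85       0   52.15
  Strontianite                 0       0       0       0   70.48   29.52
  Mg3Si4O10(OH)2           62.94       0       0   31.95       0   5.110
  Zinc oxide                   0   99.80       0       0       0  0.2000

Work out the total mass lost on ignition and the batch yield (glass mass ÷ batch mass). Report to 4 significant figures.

In-progress results appear, with 4-significant-figure rounding, when written out — the whole derivation keeps exact precision throughout — every reported figure takes just one rounding — derived quantities, including totals, ignition loss, five oxide percentages, glass mass, yield, are re-derived using the weight values on 746.1 t of glass at exact precision, exactly as shown in the problem or the answer.
Material-by-material LOI:
  Quartz sand: 138.4 × 0.002000 = 0.2768 t
  Magnesium carbonate: 182.2 × 0.5215 = 95.02 t
  Strontianite: 198.5 × 0.2952 = 58.60 t
  Mg3Si4O10(OH)2: 358.5 × 0.05110 = 18.32 t
  Zinc oxide: 40.83 × 0.002000 = 0.08166 t
Total LOI = 172.3 t
Glass = batch − LOI = 918.4 − 172.3 = 746.1 t

LOI loss = 172.3 t; glass = 746.1 t; yield = 81.24%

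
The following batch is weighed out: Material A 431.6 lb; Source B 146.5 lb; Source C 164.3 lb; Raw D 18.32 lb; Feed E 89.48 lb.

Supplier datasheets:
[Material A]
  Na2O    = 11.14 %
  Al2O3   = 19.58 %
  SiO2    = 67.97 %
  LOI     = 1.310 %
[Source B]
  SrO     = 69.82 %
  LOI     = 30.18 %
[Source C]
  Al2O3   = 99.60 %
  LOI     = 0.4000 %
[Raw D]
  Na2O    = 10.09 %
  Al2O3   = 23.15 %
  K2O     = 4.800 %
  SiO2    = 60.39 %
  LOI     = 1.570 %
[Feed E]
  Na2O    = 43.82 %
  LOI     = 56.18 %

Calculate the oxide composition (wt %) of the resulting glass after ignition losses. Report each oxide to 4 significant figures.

Glass mass = 749.1 lb (batch 850.2 − LOI 101.1).
Composition: Na2O 11.90%, Al2O3 33.69%, K2O 0.1174%, SiO2 40.64%, SrO 13.65%

Working values are printed rounded to 4 significant figures in the printout. Each numeric step carries exact precision from first step to last. Each reported number carries a single rounding — all derived quantities (ignition loss, the totals, the five compositions, glass mass, the yield) are re-derived using the weight values at 749.1 lb of glass at full float precision, as written in question or answer.
Oxide masses out of the charge:
  Na2O: 431.6·0.1114 + 18.32·0.1009 + 89.48·0.4382 = 89.14 lb
  Al2O3: 431.6·0.1958 + 164.3·0.9960 + 18.32·0.2315 = 252.4 lb
  K2O: 18.32·0.04800 = 0.8794 lb
  SiO2: 431.6·0.6797 + 18.32·0.6039 = 304.4 lb
  SrO: 146.5·0.6982 = 102.3 lb
LOI: 431.6·0.01310 + 146.5·0.3018 + 164.3·0.004000 + 18.32·0.01570 + 89.48·0.5618 = 101.1 lb
Glass = total batch minus LOI = 850.2 − 101.1 = 749.1 lb (matching Σ of the oxides)
wt %: oxide over glass, times 100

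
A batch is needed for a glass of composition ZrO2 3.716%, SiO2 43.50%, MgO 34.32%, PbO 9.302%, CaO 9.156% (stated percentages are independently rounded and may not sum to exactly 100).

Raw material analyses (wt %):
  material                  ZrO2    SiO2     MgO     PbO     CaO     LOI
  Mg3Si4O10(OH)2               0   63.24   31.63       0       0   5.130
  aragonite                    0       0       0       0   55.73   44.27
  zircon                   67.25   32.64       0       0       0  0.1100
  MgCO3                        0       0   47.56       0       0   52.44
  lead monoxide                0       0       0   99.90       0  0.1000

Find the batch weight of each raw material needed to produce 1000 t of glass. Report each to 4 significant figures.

Batch per 1000 t glass:
  Mg3Si4O10(OH)2: 659.3 t
  aragonite: 164.3 t
  zircon: 55.26 t
  MgCO3: 283.1 t
  lead monoxide: 93.11 t
Total batch = 1255 t; LOI loss = 255.2 t; yield = 79.67%

Every computation keeps exact precision in all steps — the intermediate values are displayed, rounded to 4 significant figures, when written out; every reported result sees exactly one rounding; derived quantities (five oxide percentages, yield, net glass mass, totals, LOI) are computed from the batch weights at 1000 t of glass at full float precision, as they appear in the problem or answer text.
Oxide mass targets, per 1000 t glass:
  ZrO2: 3.716% × 1000 = 37.16 t
  SiO2: 43.50% × 1000 = 435.0 t
  MgO: 34.32% × 1000 = 343.2 t
  PbO: 9.302% × 1000 = 93.02 t
  CaO: 9.156% × 1000 = 91.56 t
Oxide-by-oxide audit with the batch weights as given, versus the basis set out (sum by sum, the targets are met modulo rounding of the values):
  ZrO2: 55.26·0.6725 = 37.16 t (target 37.16 t)
  SiO2: 659.3·0.6324 + 55.26·0.3264 = 435.0 t (target 435.0 t)
  MgO: 659.3·0.3163 + 283.1·0.4756 = 343.2 t (target 343.2 t)
  PbO: 93.11·0.9990 = 93.02 t (target 93.02 t)
  CaO: 164.3·0.5573 = 91.56 t (target 91.56 t)
Auditing the glass mass value: net batch after ignition = 999.9 t (targets for the oxides total 999.9 t; stated basis 1000 t — any gap is answer rounding).
Summing the batch: Σ batch = 1255 t; Σ batch·LOI gives LOI loss = 255.2 t; glass ÷ batch gives a yield of 79.67%.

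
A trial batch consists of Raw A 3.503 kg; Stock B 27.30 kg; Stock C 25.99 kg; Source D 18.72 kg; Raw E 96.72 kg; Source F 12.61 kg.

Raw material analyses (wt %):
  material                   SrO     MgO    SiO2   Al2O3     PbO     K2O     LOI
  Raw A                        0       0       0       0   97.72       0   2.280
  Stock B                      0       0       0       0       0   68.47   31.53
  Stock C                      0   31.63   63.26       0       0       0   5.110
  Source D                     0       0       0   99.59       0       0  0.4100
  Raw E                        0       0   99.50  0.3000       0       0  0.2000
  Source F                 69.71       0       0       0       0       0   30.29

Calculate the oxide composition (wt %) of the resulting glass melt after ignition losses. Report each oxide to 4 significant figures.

Glass mass = 170.7 kg (batch 184.8 − LOI 14.11).
Composition: SrO 5.149%, MgO 4.815%, SiO2 65.99%, Al2O3 11.09%, PbO 2.005%, K2O 10.95%

Each numeric step runs at full precision at each step. Working values are shown (rounded to 4 significant figures) across the worked steps; a single rounding finalizes each reported number. Derived quantities are rebuilt from the weighed amounts for 170.7 kg of glass in full precision (totals, glass mass, ignition loss, yield, six oxide percentages) as they appear in the question or the answer.
What the batch supplies per oxide:
  SrO: 12.61·0.6971 = 8.790 kg
  MgO: 25.99·0.3163 = 8.221 kg
  SiO2: 25.99·0.6326 + 96.72·0.9950 = 112.7 kg
  Al2O3: 18.72·0.9959 + 96.72·0.003000 = 18.93 kg
  PbO: 3.503·0.9772 = 3.423 kg
  K2O: 27.30·0.6847 = 18.69 kg
LOI: 3.503·0.02280 + 27.30·0.3153 + 25.99·0.05110 + 18.72·0.004100 + 96.72·0.002000 + 12.61·0.3029 = 14.11 kg
batch − LOI leaves glass = 184.8 − 14.11 = 170.7 kg (equal to the oxide-mass sum)
percent share: oxide ÷ glass, ×100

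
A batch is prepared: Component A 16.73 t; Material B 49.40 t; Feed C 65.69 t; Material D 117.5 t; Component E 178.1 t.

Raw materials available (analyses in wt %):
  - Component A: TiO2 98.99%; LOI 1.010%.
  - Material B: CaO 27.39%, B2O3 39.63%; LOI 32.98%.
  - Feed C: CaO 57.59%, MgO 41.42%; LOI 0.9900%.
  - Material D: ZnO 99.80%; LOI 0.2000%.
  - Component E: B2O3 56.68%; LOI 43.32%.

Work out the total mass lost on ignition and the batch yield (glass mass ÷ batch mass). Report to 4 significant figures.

The working math carries full float precision at every stage — values along the way are printed (rounded to 4 significant digits) in the printout. Every reported number is rounded once only; derived quantities (LOI, the totals, the yield, five oxide percentages, glass mass) are computed in full float precision using the weight values per 332.9 t of glass, as given in problem or answer.
Material-by-material LOI:
  Component A: 16.73 × 0.01010 = 0.1690 t
  Material B: 49.40 × 0.3298 = 16.29 t
  Feed C: 65.69 × 0.009900 = 0.6503 t
  Material D: 117.5 × 0.002000 = 0.2350 t
  Component E: 178.1 × 0.4332 = 77.15 t
Total LOI = 94.50 t
Glass = batch − LOI = 427.4 − 94.50 = 332.9 t

LOI loss = 94.50 t; glass = 332.9 t; yield = 77.89%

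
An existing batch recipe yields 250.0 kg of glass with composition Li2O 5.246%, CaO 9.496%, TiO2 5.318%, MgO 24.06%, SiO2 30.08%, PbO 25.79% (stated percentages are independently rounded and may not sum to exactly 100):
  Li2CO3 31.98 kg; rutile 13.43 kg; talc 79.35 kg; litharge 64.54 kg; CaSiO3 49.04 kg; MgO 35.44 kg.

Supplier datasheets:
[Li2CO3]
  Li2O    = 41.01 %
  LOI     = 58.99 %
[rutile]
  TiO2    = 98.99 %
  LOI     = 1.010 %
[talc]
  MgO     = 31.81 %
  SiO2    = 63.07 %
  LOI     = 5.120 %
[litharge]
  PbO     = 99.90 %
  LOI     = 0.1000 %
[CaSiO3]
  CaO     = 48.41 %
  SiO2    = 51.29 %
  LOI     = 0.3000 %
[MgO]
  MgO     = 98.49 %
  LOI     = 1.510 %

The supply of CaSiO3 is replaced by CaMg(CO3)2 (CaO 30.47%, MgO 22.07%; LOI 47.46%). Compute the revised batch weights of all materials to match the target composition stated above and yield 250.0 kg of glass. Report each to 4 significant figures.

Revised batch per 250.0 kg glass:
  Li2CO3: 31.98 kg
  rutile: 13.43 kg
  talc: 119.2 kg
  litharge: 64.54 kg
  CaMg(CO3)2: 77.91 kg
  MgO: 5.104 kg
Total batch = 312.2 kg; LOI loss = 62.22 kg

All arithmetic carries exact precision from first step to last; working values are shown (rounded to 4 significant digits) on the page; a single rounding completes each reported number. Derived quantities, which include yield, glass mass, LOI, the six compositions, totals, are recomputed in exact precision, precisely as stated by the problem or the answer, starting from the weights on 250.0 kg of glass.
Oxide-by-oxide targets in 250.0 kg glass:
  Li2O: 5.246% × 250.0 = 13.12 kg
  CaO: 9.496% × 250.0 = 23.74 kg
  TiO2: 5.318% × 250.0 = 13.30 kg
  MgO: 24.06% × 250.0 = 60.15 kg
  SiO2: 30.08% × 250.0 = 75.20 kg
  PbO: 25.79% × 250.0 = 64.47 kg
Balance tally, oxide-wise, applying the batch weights above, for the quoted basis mass (sum by sum, the targets are met net of answer rounding effects):
  Li2O: 31.98·0.4101 = 13.11 kg (target 13.12 kg)
  CaO: 77.91·0.3047 = 23.74 kg (target 23.74 kg)
  TiO2: 13.43·0.9899 = 13.29 kg (target 13.30 kg)
  MgO: 119.2·0.3181 + 77.91·0.2207 + 5.104·0.9849 = 60.14 kg (target 60.15 kg)
  SiO2: 119.2·0.6307 = 75.18 kg (target 75.20 kg)
  PbO: 64.54·0.9990 = 64.48 kg (target 64.47 kg)
Glass-mass sanity pass: total batch − LOI = 249.9 kg (the targets, summed, come to 250.0 kg; the stated basis being 250.0 kg — differing by rounding only).
Whole-batch sum: Σ batch = 312.2 kg; ignition loss, Σ(batch × LOI) = 62.22 kg; yield: glass divided by total = 80.07%.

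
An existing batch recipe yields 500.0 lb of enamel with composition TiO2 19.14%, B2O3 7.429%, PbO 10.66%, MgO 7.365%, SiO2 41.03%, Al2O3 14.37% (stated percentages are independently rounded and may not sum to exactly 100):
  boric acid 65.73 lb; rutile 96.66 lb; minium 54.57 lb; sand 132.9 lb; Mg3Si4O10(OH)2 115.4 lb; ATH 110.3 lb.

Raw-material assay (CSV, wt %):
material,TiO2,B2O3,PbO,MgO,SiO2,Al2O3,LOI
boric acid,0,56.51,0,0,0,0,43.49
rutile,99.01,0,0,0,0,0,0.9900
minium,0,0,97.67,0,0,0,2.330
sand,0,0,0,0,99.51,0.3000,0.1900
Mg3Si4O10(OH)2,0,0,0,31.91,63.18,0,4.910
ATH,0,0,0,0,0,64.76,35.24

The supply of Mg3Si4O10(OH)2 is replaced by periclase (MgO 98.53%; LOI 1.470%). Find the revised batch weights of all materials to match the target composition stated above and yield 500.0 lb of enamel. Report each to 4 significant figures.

Revised batch per 500.0 lb enamel:
  boric acid: 65.73 lb
  rutile: 96.66 lb
  minium: 54.57 lb
  sand: 206.2 lb
  periclase: 37.37 lb
  ATH: 110.0 lb
Total batch = 570.5 lb; LOI loss = 70.52 lb

Full precision is carried in all steps. Rounding to 4 significant figures applies to every intermediate as printed. Exactly one rounding is applied to each reported value — derived quantities, including glass mass, LOI, totals, yield, six oxide percentages, are rebuilt from the batch weights for 500.0 lb of glass at full float precision, exactly as shown in the problem or answer text.
Oxide-by-oxide targets in 500.0 lb enamel:
  TiO2: 19.14% × 500.0 = 95.70 lb
  B2O3: 7.429% × 500.0 = 37.15 lb
  PbO: 10.66% × 500.0 = 53.30 lb
  MgO: 7.365% × 500.0 = 36.83 lb
  SiO2: 41.03% × 500.0 = 205.2 lb
  Al2O3: 14.37% × 500.0 = 71.85 lb
A balance pass over the oxides, given the weights on record, for the quoted basis mass (oxide sums agree with the targets within answer rounding):
  TiO2: 96.66·0.9901 = 95.70 lb (target 95.70 lb)
  B2O3: 65.73·0.5651 = 37.14 lb (target 37.15 lb)
  PbO: 54.57·0.9767 = 53.30 lb (target 53.30 lb)
  MgO: 37.37·0.9853 = 36.82 lb (target 36.83 lb)
  SiO2: 206.2·0.9951 = 205.2 lb (target 205.2 lb)
  Al2O3: 206.2·0.003000 + 110.0·0.6476 = 71.85 lb (target 71.85 lb)
Glass-mass closure: Σ batch − LOI loss = 500.0 lb (per-oxide target masses sum to 500.0 lb; basis as stated: 500.0 lb — differing by rounding only).
Summing the batch: Σ batch = 570.5 lb; LOI loss = Σ batch·LOI = 70.52 lb; glass ÷ batch gives a yield of 87.64%.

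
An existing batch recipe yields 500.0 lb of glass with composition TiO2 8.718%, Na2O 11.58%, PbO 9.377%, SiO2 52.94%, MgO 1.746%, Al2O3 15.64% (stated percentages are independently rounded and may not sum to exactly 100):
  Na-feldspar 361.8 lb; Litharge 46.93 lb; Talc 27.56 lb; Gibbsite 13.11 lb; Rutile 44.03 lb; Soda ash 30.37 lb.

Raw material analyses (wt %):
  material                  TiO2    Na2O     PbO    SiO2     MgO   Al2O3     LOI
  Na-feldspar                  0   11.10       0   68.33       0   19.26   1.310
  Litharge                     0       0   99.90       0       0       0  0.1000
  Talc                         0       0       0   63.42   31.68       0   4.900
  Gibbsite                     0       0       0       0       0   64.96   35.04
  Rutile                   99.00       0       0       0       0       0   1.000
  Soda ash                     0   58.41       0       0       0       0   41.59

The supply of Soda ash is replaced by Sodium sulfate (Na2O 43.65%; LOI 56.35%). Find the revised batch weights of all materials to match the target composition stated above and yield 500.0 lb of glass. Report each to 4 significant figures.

All arithmetic keeps full precision throughout. The intermediate values are shown, with 4-significant-figure rounding, when written out; every reported result takes exactly one rounding; all derived quantities (LOI, the six compositions, the totals, the yield, glass mass) are recomputed from the batch weights for 500.0 lb of glass in full float precision, as written in the problem or answer text.
Oxide-by-oxide targets in 500.0 lb glass:
  TiO2: 8.718% × 500.0 = 43.59 lb
  Na2O: 11.58% × 500.0 = 57.90 lb
  PbO: 9.377% × 500.0 = 46.88 lb
  SiO2: 52.94% × 500.0 = 264.7 lb
  MgO: 1.746% × 500.0 = 8.730 lb
  Al2O3: 15.64% × 500.0 = 78.20 lb
Per-oxide balance check given the weights on record, relative to the basis at hand (summed amounts equal target values up to rounding of the answer):
  TiO2: 44.03·0.9900 = 43.59 lb (target 43.59 lb)
  Na2O: 361.8·0.1110 + 40.64·0.4365 = 57.90 lb (target 57.90 lb)
  PbO: 46.93·0.9990 = 46.88 lb (target 46.88 lb)
  SiO2: 361.8·0.6833 + 27.56·0.6342 = 264.7 lb (target 264.7 lb)
  MgO: 27.56·0.3168 = 8.731 lb (target 8.730 lb)
  Al2O3: 361.8·0.1926 + 13.11·0.6496 = 78.20 lb (target 78.20 lb)
Glass-mass bookkeeping: whole batch net of LOI = 500.0 lb (summing oxide targets gives 500.0 lb; stated basis 500.0 lb — rounding explains the deltas).
Adding the batch up: Σ batch = 534.1 lb; ignition loss, Σ(batch × LOI) = 34.07 lb; glass ÷ batch gives a yield of 93.62%.

Revised batch per 500.0 lb glass:
  Na-feldspar: 361.8 lb
  Litharge: 46.93 lb
  Talc: 27.56 lb
  Gibbsite: 13.11 lb
  Rutile: 44.03 lb
  Sodium sulfate: 40.64 lb
Total batch = 534.1 lb; LOI loss = 34.07 lb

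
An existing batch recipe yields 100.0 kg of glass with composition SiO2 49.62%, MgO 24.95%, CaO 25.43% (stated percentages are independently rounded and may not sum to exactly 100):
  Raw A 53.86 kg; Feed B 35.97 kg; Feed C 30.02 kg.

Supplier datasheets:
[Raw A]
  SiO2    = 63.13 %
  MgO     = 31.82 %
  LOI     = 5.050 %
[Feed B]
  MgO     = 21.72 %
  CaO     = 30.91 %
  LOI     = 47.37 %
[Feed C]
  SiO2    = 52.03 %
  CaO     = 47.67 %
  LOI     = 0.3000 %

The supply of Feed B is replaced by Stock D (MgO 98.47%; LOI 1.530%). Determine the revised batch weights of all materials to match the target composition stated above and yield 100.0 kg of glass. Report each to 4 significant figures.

All arithmetic holds exact precision at all times; working values appear with 4-significant-figure rounding as written. Each reported result is rounded a single time; derived quantities, including the yield, LOI, net glass mass, totals, three oxide percentages, are recomputed using the weight values per 100.0 kg of glass in full precision, as given in problem or answer.
The oxide mass targets at 100.0 kg glass:
  SiO2: 49.62% × 100.0 = 49.62 kg
  MgO: 24.95% × 100.0 = 24.95 kg
  CaO: 25.43% × 100.0 = 25.43 kg
A balance pass over the oxides, with the batch weights as given, per the basis as stated (summed amounts equal target values given rounding of the digits):
  SiO2: 34.63·0.6313 + 53.35·0.5203 = 49.62 kg (target 49.62 kg)
  MgO: 34.63·0.3182 + 14.15·0.9847 = 24.95 kg (target 24.95 kg)
  CaO: 53.35·0.4767 = 25.43 kg (target 25.43 kg)
Glass-mass closure: total charge less LOI = 100.0 kg (the Σ of target masses is 100.0 kg; basis as stated: 100.0 kg — a pure rounding effect).
Whole-batch sum: Σ batch = 102.1 kg; Σ batch·LOI gives LOI loss = 2.125 kg; yield = glass ÷ total batch = 97.92%.

Revised batch per 100.0 kg glass:
  Raw A: 34.63 kg
  Stock D: 14.15 kg
  Feed C: 53.35 kg
Total batch = 102.1 kg; LOI loss = 2.125 kg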